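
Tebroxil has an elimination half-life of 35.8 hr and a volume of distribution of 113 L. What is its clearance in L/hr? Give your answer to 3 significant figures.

k = ln 2 / t½ = ln 2 / 35.8 = 0.01936 hr⁻¹
CL = k · V = 0.01936 × 113 ≈ 2.19 L/hr

2.19 L/hr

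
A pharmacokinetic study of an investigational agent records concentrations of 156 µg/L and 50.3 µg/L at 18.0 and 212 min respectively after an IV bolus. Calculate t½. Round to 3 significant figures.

k = ln(C₁/C₂) / (t₂ − t₁) = ln(156/50.3) / (212 − 18.0)
  = 1.132 / 194.0 = 0.005834 min⁻¹
t½ = ln 2 / k = ln 2 / 0.005834 ≈ 119 minutes

119 minutes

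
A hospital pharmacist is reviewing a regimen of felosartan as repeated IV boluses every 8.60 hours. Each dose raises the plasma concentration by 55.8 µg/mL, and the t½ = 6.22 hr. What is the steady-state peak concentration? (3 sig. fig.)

90.5 µg/mL

k = ln 2 / 6.22 = 0.1114 hr⁻¹
Fraction remaining after one interval: e^(−kτ) = e^(−0.1114 × 8.60) = 0.3835
R = 1 / (1 − 0.3835) = 1.622
Css,max = 55.8 × 1.622 ≈ 90.5 µg/mL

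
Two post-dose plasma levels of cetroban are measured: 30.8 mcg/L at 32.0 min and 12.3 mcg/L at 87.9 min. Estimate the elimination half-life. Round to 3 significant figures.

42.2 minutes

k = ln(C₁/C₂) / (t₂ − t₁) = ln(30.8/12.3) / (87.9 − 32.0)
  = 0.9179 / 55.90 = 0.01642 min⁻¹
t½ = ln 2 / k = ln 2 / 0.01642 ≈ 42.2 minutes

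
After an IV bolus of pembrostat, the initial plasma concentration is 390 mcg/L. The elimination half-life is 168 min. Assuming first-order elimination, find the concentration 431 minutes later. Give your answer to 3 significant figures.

65.9 mcg/L

k = ln 2 / 168 = 0.004126 min⁻¹
C(t) = C₀ e^(−kt) = 390 × e^(−0.004126 × 431) = 390 × e^(−1.778) = 390 × 0.1689 ≈ 65.9 mcg/L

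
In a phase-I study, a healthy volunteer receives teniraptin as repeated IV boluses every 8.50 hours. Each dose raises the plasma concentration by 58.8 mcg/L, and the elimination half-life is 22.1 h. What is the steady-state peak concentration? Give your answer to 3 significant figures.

251 mcg/L

k = ln 2 / 22.1 = 0.03136 h⁻¹
Fraction remaining after one interval: e^(−kτ) = e^(−0.03136 × 8.50) = 0.7660
R = 1 / (1 − 0.7660) = 4.273
Css,max = 58.8 × 4.273 ≈ 251 mcg/L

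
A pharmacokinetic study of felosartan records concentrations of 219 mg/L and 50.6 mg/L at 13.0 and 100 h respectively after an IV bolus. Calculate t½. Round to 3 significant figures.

41.2 hours

k = ln(C₁/C₂) / (t₂ − t₁) = ln(219/50.6) / (100 − 13.0)
  = 1.465 / 87.00 = 0.01684 h⁻¹
t½ = ln 2 / k = ln 2 / 0.01684 ≈ 41.2 hours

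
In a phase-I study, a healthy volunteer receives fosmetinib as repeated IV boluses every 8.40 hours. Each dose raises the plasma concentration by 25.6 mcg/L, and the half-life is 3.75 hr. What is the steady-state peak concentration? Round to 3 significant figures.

k = ln 2 / 3.75 = 0.1848 hr⁻¹
Fraction remaining after one interval: e^(−kτ) = e^(−0.1848 × 8.40) = 0.2117
R = 1 / (1 − 0.2117) = 1.269
Css,max = 25.6 × 1.269 ≈ 32.5 mcg/L

32.5 mcg/L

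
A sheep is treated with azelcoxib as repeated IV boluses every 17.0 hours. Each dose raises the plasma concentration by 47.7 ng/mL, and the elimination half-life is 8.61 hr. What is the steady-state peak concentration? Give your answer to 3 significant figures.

k = ln 2 / 8.61 = 0.08050 hr⁻¹
Fraction remaining after one interval: e^(−kτ) = e^(−0.08050 × 17.0) = 0.2545
R = 1 / (1 − 0.2545) = 1.341
Css,max = 47.7 × 1.341 ≈ 64.0 ng/mL

64.0 ng/mL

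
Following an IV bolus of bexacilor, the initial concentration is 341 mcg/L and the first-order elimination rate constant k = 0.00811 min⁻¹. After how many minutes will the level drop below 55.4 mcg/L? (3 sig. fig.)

224 minutes

C(t) = C₀ e^(−kt)  ⇒  t = ln(C₀/C) / k
t = ln(341/55.4) / 0.008110 = 1.817 / 0.008110 ≈ 224 minutes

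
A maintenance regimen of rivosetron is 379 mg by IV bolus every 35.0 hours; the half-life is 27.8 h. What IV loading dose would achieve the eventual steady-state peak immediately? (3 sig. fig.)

651 mg

k = ln 2 / 27.8 = 0.02493 h⁻¹
Accumulation ratio R = 1 / (1 − e^(−kτ)) = 1 / (1 − e^(−0.02493×35.0)) = 1 / (1 − 0.4178) = 1.718
Loading dose = maintenance dose × R = 379 × 1.718 ≈ 651 mg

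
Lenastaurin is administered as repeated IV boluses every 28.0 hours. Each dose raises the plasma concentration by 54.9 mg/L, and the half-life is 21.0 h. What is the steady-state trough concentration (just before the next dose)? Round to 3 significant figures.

36.1 mg/L

k = ln 2 / 21.0 = 0.03301 h⁻¹
Fraction remaining after one interval: e^(−kτ) = e^(−0.03301 × 28.0) = 0.3969
R = 1 / (1 − 0.3969) = 1.658
Css,max = 54.9 × 1.658 = 91.02 mg/L
Css,min = Css,max × e^(−kτ) = 91.02 × 0.3969 ≈ 36.1 mg/L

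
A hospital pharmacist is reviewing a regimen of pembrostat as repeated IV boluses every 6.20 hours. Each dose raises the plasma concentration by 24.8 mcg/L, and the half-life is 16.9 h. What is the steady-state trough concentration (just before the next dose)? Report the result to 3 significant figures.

k = ln 2 / 16.9 = 0.04101 h⁻¹
Fraction remaining after one interval: e^(−kτ) = e^(−0.04101 × 6.20) = 0.7755
R = 1 / (1 − 0.7755) = 4.454
Css,max = 24.8 × 4.454 = 110.5 mcg/L
Css,min = Css,max × e^(−kτ) = 110.5 × 0.7755 ≈ 85.7 mcg/L

85.7 mcg/L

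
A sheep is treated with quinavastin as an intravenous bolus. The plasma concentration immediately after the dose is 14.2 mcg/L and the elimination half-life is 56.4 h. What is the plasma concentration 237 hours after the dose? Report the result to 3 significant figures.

k = ln 2 / 56.4 = 0.01229 h⁻¹
C(t) = C₀ e^(−kt) = 14.2 × e^(−0.01229 × 237) = 14.2 × e^(−2.913) = 14.2 × 0.05433 ≈ 0.771 mcg/L

0.771 mcg/L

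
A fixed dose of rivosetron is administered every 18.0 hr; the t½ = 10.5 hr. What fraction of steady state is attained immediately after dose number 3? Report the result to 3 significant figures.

k = ln 2 / 10.5 = 0.06601 hr⁻¹
f_n = 1 − e^(−nkτ) = 1 − e^(−3 × 0.06601 × 18.0) = 1 − e^(−3.565) = 1 − 0.02830 ≈ 0.972

0.972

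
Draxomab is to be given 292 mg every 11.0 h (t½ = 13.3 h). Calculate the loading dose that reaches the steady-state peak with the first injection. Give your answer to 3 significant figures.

k = ln 2 / 13.3 = 0.05212 h⁻¹
Accumulation ratio R = 1 / (1 − e^(−kτ)) = 1 / (1 − e^(−0.05212×11.0)) = 1 / (1 − 0.5637) = 2.292
Loading dose = maintenance dose × R = 292 × 2.292 ≈ 669 mg

669 mg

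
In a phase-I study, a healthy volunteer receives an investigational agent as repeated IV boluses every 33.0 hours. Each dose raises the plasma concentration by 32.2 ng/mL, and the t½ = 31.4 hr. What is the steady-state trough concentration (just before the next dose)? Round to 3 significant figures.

30.0 ng/mL

k = ln 2 / 31.4 = 0.02207 hr⁻¹
Fraction remaining after one interval: e^(−kτ) = e^(−0.02207 × 33.0) = 0.4826
R = 1 / (1 − 0.4826) = 1.933
Css,max = 32.2 × 1.933 = 62.24 ng/mL
Css,min = Css,max × e^(−kτ) = 62.24 × 0.4826 ≈ 30.0 ng/mL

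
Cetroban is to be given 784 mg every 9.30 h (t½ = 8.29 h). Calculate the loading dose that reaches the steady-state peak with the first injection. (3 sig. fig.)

k = ln 2 / 8.29 = 0.08361 h⁻¹
Accumulation ratio R = 1 / (1 − e^(−kτ)) = 1 / (1 − e^(−0.08361×9.30)) = 1 / (1 − 0.4595) = 1.850
Loading dose = maintenance dose × R = 784 × 1.850 ≈ 1450 mg

1450 mg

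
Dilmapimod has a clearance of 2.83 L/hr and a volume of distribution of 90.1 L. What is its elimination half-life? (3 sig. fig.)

22.1 hours

k = CL / V = 2.83 / 90.1 = 0.03141 hr⁻¹
t½ = ln 2 / k = ln 2 / 0.03141 ≈ 22.1 hours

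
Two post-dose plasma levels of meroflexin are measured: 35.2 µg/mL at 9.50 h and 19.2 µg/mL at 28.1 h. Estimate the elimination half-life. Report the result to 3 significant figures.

k = ln(C₁/C₂) / (t₂ − t₁) = ln(35.2/19.2) / (28.1 − 9.50)
  = 0.6061 / 18.60 = 0.03259 h⁻¹
t½ = ln 2 / k = ln 2 / 0.03259 ≈ 21.3 hours

21.3 hours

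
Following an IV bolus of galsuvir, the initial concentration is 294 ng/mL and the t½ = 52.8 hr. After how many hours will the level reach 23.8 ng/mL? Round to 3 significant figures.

191 hours

k = ln 2 / 52.8 = 0.01313 hr⁻¹
C(t) = C₀ e^(−kt)  ⇒  t = ln(C₀/C) / k
t = ln(294/23.8) / 0.01313 = 2.514 / 0.01313 ≈ 191 hours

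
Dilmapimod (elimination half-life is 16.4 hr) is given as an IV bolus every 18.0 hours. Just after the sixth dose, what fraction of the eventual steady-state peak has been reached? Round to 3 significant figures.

0.990

k = ln 2 / 16.4 = 0.04227 hr⁻¹
f_n = 1 − e^(−nkτ) = 1 − e^(−6 × 0.04227 × 18.0) = 1 − e^(−4.565) = 1 − 0.01041 ≈ 0.990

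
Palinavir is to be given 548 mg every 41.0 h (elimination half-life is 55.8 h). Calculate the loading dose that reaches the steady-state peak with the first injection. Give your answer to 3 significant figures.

1370 mg

k = ln 2 / 55.8 = 0.01242 h⁻¹
Accumulation ratio R = 1 / (1 − e^(−kτ)) = 1 / (1 − e^(−0.01242×41.0)) = 1 / (1 − 0.6009) = 2.506
Loading dose = maintenance dose × R = 548 × 2.506 ≈ 1370 mg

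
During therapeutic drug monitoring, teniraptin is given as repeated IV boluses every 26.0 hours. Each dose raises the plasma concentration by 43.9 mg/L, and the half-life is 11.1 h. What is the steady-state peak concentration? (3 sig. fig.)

k = ln 2 / 11.1 = 0.06245 h⁻¹
Fraction remaining after one interval: e^(−kτ) = e^(−0.06245 × 26.0) = 0.1972
R = 1 / (1 − 0.1972) = 1.246
Css,max = 43.9 × 1.246 ≈ 54.7 mg/L

54.7 mg/L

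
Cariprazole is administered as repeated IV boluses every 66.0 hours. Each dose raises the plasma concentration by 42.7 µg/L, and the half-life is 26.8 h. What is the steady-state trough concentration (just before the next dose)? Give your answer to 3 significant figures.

k = ln 2 / 26.8 = 0.02586 h⁻¹
Fraction remaining after one interval: e^(−kτ) = e^(−0.02586 × 66.0) = 0.1814
R = 1 / (1 − 0.1814) = 1.222
Css,max = 42.7 × 1.222 = 52.16 µg/L
Css,min = Css,max × e^(−kτ) = 52.16 × 0.1814 ≈ 9.46 µg/L

9.46 µg/L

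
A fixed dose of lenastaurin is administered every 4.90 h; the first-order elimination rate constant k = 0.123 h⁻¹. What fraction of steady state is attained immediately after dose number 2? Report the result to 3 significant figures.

f_n = 1 − e^(−nkτ) = 1 − e^(−2 × 0.1230 × 4.90) = 1 − e^(−1.205) = 1 − 0.2996 ≈ 0.700

0.700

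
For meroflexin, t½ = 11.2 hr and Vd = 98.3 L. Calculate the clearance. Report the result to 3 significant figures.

k = ln 2 / t½ = ln 2 / 11.2 = 0.06189 hr⁻¹
CL = k · V = 0.06189 × 98.3 ≈ 6.08 L/hr

6.08 L/hr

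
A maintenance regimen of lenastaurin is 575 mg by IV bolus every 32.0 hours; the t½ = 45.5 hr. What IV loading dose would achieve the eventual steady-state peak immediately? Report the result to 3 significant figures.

1490 mg

k = ln 2 / 45.5 = 0.01523 hr⁻¹
Accumulation ratio R = 1 / (1 − e^(−kτ)) = 1 / (1 − e^(−0.01523×32.0)) = 1 / (1 − 0.6142) = 2.592
Loading dose = maintenance dose × R = 575 × 2.592 ≈ 1490 mg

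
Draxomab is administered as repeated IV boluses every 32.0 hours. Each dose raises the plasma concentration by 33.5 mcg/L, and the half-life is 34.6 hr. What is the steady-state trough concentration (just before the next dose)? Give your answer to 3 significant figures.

37.3 mcg/L

k = ln 2 / 34.6 = 0.02003 hr⁻¹
Fraction remaining after one interval: e^(−kτ) = e^(−0.02003 × 32.0) = 0.5267
R = 1 / (1 − 0.5267) = 2.113
Css,max = 33.5 × 2.113 = 70.78 mcg/L
Css,min = Css,max × e^(−kτ) = 70.78 × 0.5267 ≈ 37.3 mcg/L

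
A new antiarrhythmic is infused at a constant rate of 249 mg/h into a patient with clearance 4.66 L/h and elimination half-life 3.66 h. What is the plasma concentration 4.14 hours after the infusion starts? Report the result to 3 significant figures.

Css = rate / CL = 249 / 4.66 = 53.43 mg/L
k = ln 2 / 3.66 = 0.1894 h⁻¹
C(t) = Css (1 − e^(−kt)) = 53.43 × (1 − e^(−0.7841)) = 53.43 × 0.5434 ≈ 29.0 mg/L

29.0 mg/L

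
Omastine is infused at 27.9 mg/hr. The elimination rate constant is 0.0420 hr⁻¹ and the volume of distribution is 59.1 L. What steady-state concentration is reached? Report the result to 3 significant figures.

11.2 µg/mL

CL = k · V = 0.0420 × 59.1 = 2.482 L/hr
Css = rate / CL = 27.9 / 2.482 ≈ 11.2 µg/mL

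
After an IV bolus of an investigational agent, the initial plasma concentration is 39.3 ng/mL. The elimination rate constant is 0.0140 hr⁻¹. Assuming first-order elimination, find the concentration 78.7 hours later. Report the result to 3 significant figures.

C(t) = C₀ e^(−kt) = 39.3 × e^(−0.01400 × 78.7) = 39.3 × e^(−1.102) = 39.3 × 0.3323 ≈ 13.1 ng/mL

13.1 ng/mL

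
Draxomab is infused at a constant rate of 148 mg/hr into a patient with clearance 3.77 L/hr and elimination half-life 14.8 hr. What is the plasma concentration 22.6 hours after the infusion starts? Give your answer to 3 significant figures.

Css = rate / CL = 148 / 3.77 = 39.26 mg/L
k = ln 2 / 14.8 = 0.04683 hr⁻¹
C(t) = Css (1 − e^(−kt)) = 39.26 × (1 − e^(−1.058)) = 39.26 × 0.6530 ≈ 25.6 mg/L

25.6 mg/L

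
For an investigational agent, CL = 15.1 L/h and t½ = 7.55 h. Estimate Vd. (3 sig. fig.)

k = ln 2 / t½ = ln 2 / 7.55 = 0.09181 h⁻¹
V = CL / k = 15.1 / 0.09181 ≈ 164 L

164 L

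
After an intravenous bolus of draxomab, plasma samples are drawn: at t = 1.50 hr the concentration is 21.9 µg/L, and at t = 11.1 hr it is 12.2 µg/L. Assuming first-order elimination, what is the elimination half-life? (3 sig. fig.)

k = ln(C₁/C₂) / (t₂ − t₁) = ln(21.9/12.2) / (11.1 − 1.50)
  = 0.5851 / 9.600 = 0.06094 hr⁻¹
t½ = ln 2 / k = ln 2 / 0.06094 ≈ 11.4 hours

11.4 hours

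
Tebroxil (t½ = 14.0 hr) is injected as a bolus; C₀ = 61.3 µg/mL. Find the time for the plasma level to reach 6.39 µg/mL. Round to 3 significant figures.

k = ln 2 / 14.0 = 0.04951 hr⁻¹
C(t) = C₀ e^(−kt)  ⇒  t = ln(C₀/C) / k
t = ln(61.3/6.39) / 0.04951 = 2.261 / 0.04951 ≈ 45.7 hours

45.7 hours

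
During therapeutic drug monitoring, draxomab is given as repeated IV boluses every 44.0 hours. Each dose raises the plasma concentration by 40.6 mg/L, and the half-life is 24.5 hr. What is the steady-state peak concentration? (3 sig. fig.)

57.0 mg/L

k = ln 2 / 24.5 = 0.02829 hr⁻¹
Fraction remaining after one interval: e^(−kτ) = e^(−0.02829 × 44.0) = 0.2880
R = 1 / (1 − 0.2880) = 1.404
Css,max = 40.6 × 1.404 ≈ 57.0 mg/L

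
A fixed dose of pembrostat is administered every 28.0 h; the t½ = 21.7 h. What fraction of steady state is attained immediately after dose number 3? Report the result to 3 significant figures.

0.932

k = ln 2 / 21.7 = 0.03194 h⁻¹
f_n = 1 − e^(−nkτ) = 1 − e^(−3 × 0.03194 × 28.0) = 1 − e^(−2.683) = 1 − 0.06835 ≈ 0.932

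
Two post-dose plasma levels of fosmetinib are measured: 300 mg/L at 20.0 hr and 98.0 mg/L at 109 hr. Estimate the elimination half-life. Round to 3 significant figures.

55.1 hours

k = ln(C₁/C₂) / (t₂ − t₁) = ln(300/98.0) / (109 − 20.0)
  = 1.119 / 89.00 = 0.01257 hr⁻¹
t½ = ln 2 / k = ln 2 / 0.01257 ≈ 55.1 hours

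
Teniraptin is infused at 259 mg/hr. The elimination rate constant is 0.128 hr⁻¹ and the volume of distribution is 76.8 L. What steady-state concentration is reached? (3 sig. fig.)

26.3 µg/mL

CL = k · V = 0.128 × 76.8 = 9.830 L/hr
Css = rate / CL = 259 / 9.830 ≈ 26.3 µg/mL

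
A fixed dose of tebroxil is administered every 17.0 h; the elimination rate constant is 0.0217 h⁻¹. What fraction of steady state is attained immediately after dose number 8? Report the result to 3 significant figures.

f_n = 1 − e^(−nkτ) = 1 − e^(−8 × 0.02170 × 17.0) = 1 − e^(−2.951) = 1 − 0.05228 ≈ 0.948

0.948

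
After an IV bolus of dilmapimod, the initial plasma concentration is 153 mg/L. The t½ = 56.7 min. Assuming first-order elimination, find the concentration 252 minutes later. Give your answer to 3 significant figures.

7.03 mg/L

k = ln 2 / 56.7 = 0.01222 min⁻¹
252 min is 4.444 half-lives, so C = 153 × (1/2)^4.444 = 153 × 0.04593 ≈ 7.03 mg/L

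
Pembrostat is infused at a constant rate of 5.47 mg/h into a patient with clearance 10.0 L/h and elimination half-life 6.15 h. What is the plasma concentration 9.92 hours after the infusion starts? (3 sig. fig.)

0.368 µg/mL

Css = rate / CL = 5.47 / 10.0 = 0.5470 µg/mL
k = ln 2 / 6.15 = 0.1127 h⁻¹
C(t) = Css (1 − e^(−kt)) = 0.5470 × (1 − e^(−1.118)) = 0.5470 × 0.6731 ≈ 0.368 µg/mL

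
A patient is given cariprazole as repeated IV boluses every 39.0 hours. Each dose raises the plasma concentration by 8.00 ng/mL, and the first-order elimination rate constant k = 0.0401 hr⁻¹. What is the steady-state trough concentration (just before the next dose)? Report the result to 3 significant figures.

2.12 ng/mL

Fraction remaining after one interval: e^(−kτ) = e^(−0.04010 × 39.0) = 0.2093
R = 1 / (1 − 0.2093) = 1.265
Css,max = 8.00 × 1.265 = 10.12 ng/mL
Css,min = Css,max × e^(−kτ) = 10.12 × 0.2093 ≈ 2.12 ng/mL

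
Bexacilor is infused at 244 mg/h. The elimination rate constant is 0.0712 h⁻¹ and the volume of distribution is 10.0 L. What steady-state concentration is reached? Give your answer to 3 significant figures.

343 µg/mL

CL = k · V = 0.0712 × 10.0 = 0.7120 L/h
Css = rate / CL = 244 / 0.7120 ≈ 343 µg/mL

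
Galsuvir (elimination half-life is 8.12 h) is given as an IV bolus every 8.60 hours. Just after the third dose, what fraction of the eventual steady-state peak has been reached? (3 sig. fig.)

0.889

k = ln 2 / 8.12 = 0.08536 h⁻¹
f_n = 1 − e^(−nkτ) = 1 − e^(−3 × 0.08536 × 8.60) = 1 − e^(−2.202) = 1 − 0.1105 ≈ 0.889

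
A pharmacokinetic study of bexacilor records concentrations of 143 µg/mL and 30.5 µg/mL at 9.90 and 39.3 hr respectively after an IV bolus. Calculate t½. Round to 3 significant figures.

k = ln(C₁/C₂) / (t₂ − t₁) = ln(143/30.5) / (39.3 − 9.90)
  = 1.545 / 29.40 = 0.05256 hr⁻¹
t½ = ln 2 / k = ln 2 / 0.05256 ≈ 13.2 hours

13.2 hours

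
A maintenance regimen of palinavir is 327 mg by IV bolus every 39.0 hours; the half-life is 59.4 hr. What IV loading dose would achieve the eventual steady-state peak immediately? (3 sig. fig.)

k = ln 2 / 59.4 = 0.01167 hr⁻¹
Accumulation ratio R = 1 / (1 − e^(−kτ)) = 1 / (1 − e^(−0.01167×39.0)) = 1 / (1 − 0.6344) = 2.735
Loading dose = maintenance dose × R = 327 × 2.735 ≈ 894 mg

894 mg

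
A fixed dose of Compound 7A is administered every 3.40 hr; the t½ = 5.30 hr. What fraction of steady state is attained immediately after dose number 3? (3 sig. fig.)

0.737

k = ln 2 / 5.30 = 0.1308 hr⁻¹
f_n = 1 − e^(−nkτ) = 1 − e^(−3 × 0.1308 × 3.40) = 1 − e^(−1.334) = 1 − 0.2634 ≈ 0.737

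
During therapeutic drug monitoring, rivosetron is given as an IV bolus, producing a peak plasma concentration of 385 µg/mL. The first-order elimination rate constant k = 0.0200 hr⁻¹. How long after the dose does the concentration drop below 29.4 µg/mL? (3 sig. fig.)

C(t) = C₀ e^(−kt)  ⇒  t = ln(C₀/C) / k
t = ln(385/29.4) / 0.02000 = 2.572 / 0.02000 ≈ 129 hours

129 hours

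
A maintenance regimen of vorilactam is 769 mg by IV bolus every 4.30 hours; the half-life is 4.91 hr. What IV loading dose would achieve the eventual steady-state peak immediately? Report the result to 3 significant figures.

1690 mg

k = ln 2 / 4.91 = 0.1412 hr⁻¹
Accumulation ratio R = 1 / (1 − e^(−kτ)) = 1 / (1 − e^(−0.1412×4.30)) = 1 / (1 − 0.5450) = 2.198
Loading dose = maintenance dose × R = 769 × 2.198 ≈ 1690 mg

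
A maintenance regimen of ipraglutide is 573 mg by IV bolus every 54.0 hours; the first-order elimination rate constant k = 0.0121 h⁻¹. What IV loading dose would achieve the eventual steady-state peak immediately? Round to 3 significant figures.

Accumulation ratio R = 1 / (1 − e^(−kτ)) = 1 / (1 − e^(−0.01210×54.0)) = 1 / (1 − 0.5203) = 2.085
Loading dose = maintenance dose × R = 573 × 2.085 ≈ 1190 mg

1190 mg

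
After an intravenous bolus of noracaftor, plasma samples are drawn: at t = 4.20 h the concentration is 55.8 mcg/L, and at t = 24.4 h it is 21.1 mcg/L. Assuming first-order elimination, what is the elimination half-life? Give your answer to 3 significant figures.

k = ln(C₁/C₂) / (t₂ − t₁) = ln(55.8/21.1) / (24.4 − 4.20)
  = 0.9725 / 20.20 = 0.04814 h⁻¹
t½ = ln 2 / k = ln 2 / 0.04814 ≈ 14.4 hours

14.4 hours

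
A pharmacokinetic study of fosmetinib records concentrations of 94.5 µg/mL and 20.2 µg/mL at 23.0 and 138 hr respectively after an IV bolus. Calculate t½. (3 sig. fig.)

51.7 hours

k = ln(C₁/C₂) / (t₂ − t₁) = ln(94.5/20.2) / (138 − 23.0)
  = 1.543 / 115.0 = 0.01342 hr⁻¹
t½ = ln 2 / k = ln 2 / 0.01342 ≈ 51.7 hours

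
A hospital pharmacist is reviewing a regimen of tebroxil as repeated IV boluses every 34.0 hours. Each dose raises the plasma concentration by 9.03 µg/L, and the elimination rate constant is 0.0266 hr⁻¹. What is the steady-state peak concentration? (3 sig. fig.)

15.2 µg/L

Fraction remaining after one interval: e^(−kτ) = e^(−0.02660 × 34.0) = 0.4048
R = 1 / (1 − 0.4048) = 1.680
Css,max = 9.03 × 1.680 ≈ 15.2 µg/L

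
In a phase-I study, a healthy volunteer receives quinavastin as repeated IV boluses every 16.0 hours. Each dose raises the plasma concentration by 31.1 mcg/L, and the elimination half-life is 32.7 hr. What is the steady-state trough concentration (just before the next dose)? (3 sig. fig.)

k = ln 2 / 32.7 = 0.02120 hr⁻¹
Fraction remaining after one interval: e^(−kτ) = e^(−0.02120 × 16.0) = 0.7124
R = 1 / (1 − 0.7124) = 3.477
Css,max = 31.1 × 3.477 = 108.1 mcg/L
Css,min = Css,max × e^(−kτ) = 108.1 × 0.7124 ≈ 77.0 mcg/L

77.0 mcg/L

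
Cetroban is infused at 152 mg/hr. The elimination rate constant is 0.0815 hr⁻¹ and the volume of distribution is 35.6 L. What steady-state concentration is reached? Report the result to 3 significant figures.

CL = k · V = 0.0815 × 35.6 = 2.901 L/hr
Css = rate / CL = 152 / 2.901 ≈ 52.4 µg/mL

52.4 µg/mL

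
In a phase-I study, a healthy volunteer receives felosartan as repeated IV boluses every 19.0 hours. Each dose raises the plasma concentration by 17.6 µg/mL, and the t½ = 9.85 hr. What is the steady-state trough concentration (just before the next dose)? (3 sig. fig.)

k = ln 2 / 9.85 = 0.07037 hr⁻¹
Fraction remaining after one interval: e^(−kτ) = e^(−0.07037 × 19.0) = 0.2626
R = 1 / (1 − 0.2626) = 1.356
Css,max = 17.6 × 1.356 = 23.87 µg/mL
Css,min = Css,max × e^(−kτ) = 23.87 × 0.2626 ≈ 6.27 µg/mL

6.27 µg/mL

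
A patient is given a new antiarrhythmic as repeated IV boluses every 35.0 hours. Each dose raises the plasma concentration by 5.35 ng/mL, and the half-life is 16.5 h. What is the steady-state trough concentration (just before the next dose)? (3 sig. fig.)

k = ln 2 / 16.5 = 0.04201 h⁻¹
Fraction remaining after one interval: e^(−kτ) = e^(−0.04201 × 35.0) = 0.2299
R = 1 / (1 − 0.2299) = 1.298
Css,max = 5.35 × 1.298 = 6.947 ng/mL
Css,min = Css,max × e^(−kτ) = 6.947 × 0.2299 ≈ 1.60 ng/mL

1.60 ng/mL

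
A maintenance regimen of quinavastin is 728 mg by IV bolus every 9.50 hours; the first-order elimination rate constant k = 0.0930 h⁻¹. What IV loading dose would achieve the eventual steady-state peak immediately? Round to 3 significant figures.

1240 mg

Accumulation ratio R = 1 / (1 − e^(−kτ)) = 1 / (1 − e^(−0.09300×9.50)) = 1 / (1 − 0.4133) = 1.705
Loading dose = maintenance dose × R = 728 × 1.705 ≈ 1240 mg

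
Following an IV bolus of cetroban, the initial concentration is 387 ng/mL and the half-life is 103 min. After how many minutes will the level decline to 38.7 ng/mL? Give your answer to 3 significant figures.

k = ln 2 / 103 = 0.006730 min⁻¹
C(t) = C₀ e^(−kt)  ⇒  t = ln(C₀/C) / k
t = ln(387/38.7) / 0.006730 = 2.303 / 0.006730 ≈ 342 minutes

342 minutes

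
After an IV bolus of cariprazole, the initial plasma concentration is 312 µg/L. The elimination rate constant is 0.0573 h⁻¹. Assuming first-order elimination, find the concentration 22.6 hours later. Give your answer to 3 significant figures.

85.5 µg/L

C(t) = C₀ e^(−kt) = 312 × e^(−0.05730 × 22.6) = 312 × e^(−1.295) = 312 × 0.2739 ≈ 85.5 µg/L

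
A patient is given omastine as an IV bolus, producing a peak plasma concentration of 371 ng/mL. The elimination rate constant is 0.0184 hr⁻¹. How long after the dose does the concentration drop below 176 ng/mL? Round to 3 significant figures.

C(t) = C₀ e^(−kt)  ⇒  t = ln(C₀/C) / k
t = ln(371/176) / 0.01840 = 0.7457 / 0.01840 ≈ 40.5 hours

40.5 hours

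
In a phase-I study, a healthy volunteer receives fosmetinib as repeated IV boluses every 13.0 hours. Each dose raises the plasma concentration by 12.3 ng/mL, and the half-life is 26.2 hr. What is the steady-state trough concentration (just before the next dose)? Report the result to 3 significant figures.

30.0 ng/mL

k = ln 2 / 26.2 = 0.02646 hr⁻¹
Fraction remaining after one interval: e^(−kτ) = e^(−0.02646 × 13.0) = 0.7090
R = 1 / (1 − 0.7090) = 3.436
Css,max = 12.3 × 3.436 = 42.27 ng/mL
Css,min = Css,max × e^(−kτ) = 42.27 × 0.7090 ≈ 30.0 ng/mL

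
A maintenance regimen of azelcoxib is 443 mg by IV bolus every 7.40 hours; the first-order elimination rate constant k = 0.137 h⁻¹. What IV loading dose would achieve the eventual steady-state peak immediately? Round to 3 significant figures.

Accumulation ratio R = 1 / (1 − e^(−kτ)) = 1 / (1 − e^(−0.1370×7.40)) = 1 / (1 − 0.3628) = 1.569
Loading dose = maintenance dose × R = 443 × 1.569 ≈ 695 mg

695 mg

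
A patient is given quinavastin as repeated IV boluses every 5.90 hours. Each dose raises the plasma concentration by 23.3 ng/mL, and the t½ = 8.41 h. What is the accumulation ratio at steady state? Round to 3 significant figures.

k = ln 2 / 8.41 = 0.08242 h⁻¹
Fraction remaining after one interval: e^(−kτ) = e^(−0.08242 × 5.90) = 0.6149
R = 1 / (1 − 0.6149) = 1 / 0.3851 ≈ 2.60

2.60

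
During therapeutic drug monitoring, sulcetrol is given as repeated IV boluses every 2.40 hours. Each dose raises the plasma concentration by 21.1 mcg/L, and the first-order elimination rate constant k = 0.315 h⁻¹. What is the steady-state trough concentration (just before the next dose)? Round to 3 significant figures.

Fraction remaining after one interval: e^(−kτ) = e^(−0.3150 × 2.40) = 0.4695
R = 1 / (1 − 0.4695) = 1.885
Css,max = 21.1 × 1.885 = 39.78 mcg/L
Css,min = Css,max × e^(−kτ) = 39.78 × 0.4695 ≈ 18.7 mcg/L

18.7 mcg/L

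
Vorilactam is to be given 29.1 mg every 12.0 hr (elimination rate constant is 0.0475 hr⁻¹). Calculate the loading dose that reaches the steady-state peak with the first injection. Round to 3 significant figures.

67.0 mg

Accumulation ratio R = 1 / (1 − e^(−kτ)) = 1 / (1 − e^(−0.04750×12.0)) = 1 / (1 − 0.5655) = 2.302
Loading dose = maintenance dose × R = 29.1 × 2.302 ≈ 67.0 mg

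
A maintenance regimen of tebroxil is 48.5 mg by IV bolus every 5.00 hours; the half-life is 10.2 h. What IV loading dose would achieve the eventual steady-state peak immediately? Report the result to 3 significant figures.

168 mg

k = ln 2 / 10.2 = 0.06796 h⁻¹
Accumulation ratio R = 1 / (1 − e^(−kτ)) = 1 / (1 − e^(−0.06796×5.00)) = 1 / (1 − 0.7119) = 3.471
Loading dose = maintenance dose × R = 48.5 × 3.471 ≈ 168 mg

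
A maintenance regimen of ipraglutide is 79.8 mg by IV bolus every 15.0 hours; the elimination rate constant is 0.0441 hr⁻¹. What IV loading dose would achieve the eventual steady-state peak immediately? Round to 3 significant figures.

165 mg

Accumulation ratio R = 1 / (1 − e^(−kτ)) = 1 / (1 − e^(−0.04410×15.0)) = 1 / (1 − 0.5161) = 2.066
Loading dose = maintenance dose × R = 79.8 × 2.066 ≈ 165 mg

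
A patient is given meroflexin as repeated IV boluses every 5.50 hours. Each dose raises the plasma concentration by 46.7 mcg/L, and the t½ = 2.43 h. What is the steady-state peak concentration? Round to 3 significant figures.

59.0 mcg/L

k = ln 2 / 2.43 = 0.2852 h⁻¹
Fraction remaining after one interval: e^(−kτ) = e^(−0.2852 × 5.50) = 0.2083
R = 1 / (1 − 0.2083) = 1.263
Css,max = 46.7 × 1.263 ≈ 59.0 mcg/L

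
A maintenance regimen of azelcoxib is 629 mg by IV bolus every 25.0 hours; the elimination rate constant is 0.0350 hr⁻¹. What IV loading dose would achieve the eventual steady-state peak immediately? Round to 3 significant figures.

Accumulation ratio R = 1 / (1 − e^(−kτ)) = 1 / (1 − e^(−0.03500×25.0)) = 1 / (1 − 0.4169) = 1.715
Loading dose = maintenance dose × R = 629 × 1.715 ≈ 1080 mg

1080 mg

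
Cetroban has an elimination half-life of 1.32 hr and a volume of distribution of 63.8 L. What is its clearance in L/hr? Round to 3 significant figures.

33.5 L/hr

k = ln 2 / t½ = ln 2 / 1.32 = 0.5251 hr⁻¹
CL = k · V = 0.5251 × 63.8 ≈ 33.5 L/hr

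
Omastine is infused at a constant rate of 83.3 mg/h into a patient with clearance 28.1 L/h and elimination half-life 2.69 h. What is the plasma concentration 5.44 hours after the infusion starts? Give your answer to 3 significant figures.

Css = rate / CL = 83.3 / 28.1 = 2.964 µg/mL
k = ln 2 / 2.69 = 0.2577 h⁻¹
C(t) = Css (1 − e^(−kt)) = 2.964 × (1 − e^(−1.402)) = 2.964 × 0.7538 ≈ 2.23 µg/mL

2.23 µg/mL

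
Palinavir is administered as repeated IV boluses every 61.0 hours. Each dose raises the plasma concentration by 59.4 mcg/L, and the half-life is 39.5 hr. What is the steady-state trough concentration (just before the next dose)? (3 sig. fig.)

31.0 mcg/L

k = ln 2 / 39.5 = 0.01755 hr⁻¹
Fraction remaining after one interval: e^(−kτ) = e^(−0.01755 × 61.0) = 0.3429
R = 1 / (1 − 0.3429) = 1.522
Css,max = 59.4 × 1.522 = 90.39 mcg/L
Css,min = Css,max × e^(−kτ) = 90.39 × 0.3429 ≈ 31.0 mcg/L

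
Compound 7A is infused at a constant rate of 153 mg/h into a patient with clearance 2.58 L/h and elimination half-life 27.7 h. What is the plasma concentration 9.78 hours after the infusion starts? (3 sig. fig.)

12.9 mg/L

Css = rate / CL = 153 / 2.58 = 59.30 mg/L
k = ln 2 / 27.7 = 0.02502 h⁻¹
C(t) = Css (1 − e^(−kt)) = 59.30 × (1 − e^(−0.2447)) = 59.30 × 0.2171 ≈ 12.9 mg/L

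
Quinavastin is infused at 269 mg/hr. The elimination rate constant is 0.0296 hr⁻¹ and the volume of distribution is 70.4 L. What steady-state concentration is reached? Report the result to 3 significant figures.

129 µg/mL

CL = k · V = 0.0296 × 70.4 = 2.084 L/hr
Css = rate / CL = 269 / 2.084 ≈ 129 µg/mL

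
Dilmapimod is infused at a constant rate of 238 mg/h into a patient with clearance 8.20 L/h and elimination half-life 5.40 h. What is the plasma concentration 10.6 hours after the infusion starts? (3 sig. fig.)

21.6 µg/mL

Css = rate / CL = 238 / 8.20 = 29.02 µg/mL
k = ln 2 / 5.40 = 0.1284 h⁻¹
C(t) = Css (1 − e^(−kt)) = 29.02 × (1 − e^(−1.361)) = 29.02 × 0.7435 ≈ 21.6 µg/mL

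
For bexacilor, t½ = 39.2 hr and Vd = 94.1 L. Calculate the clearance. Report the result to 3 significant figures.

1.66 L/hr

k = ln 2 / t½ = ln 2 / 39.2 = 0.01768 hr⁻¹
CL = k · V = 0.01768 × 94.1 ≈ 1.66 L/hr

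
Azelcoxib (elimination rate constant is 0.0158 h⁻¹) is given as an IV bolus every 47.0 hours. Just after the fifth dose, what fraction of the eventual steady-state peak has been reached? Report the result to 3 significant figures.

0.976

f_n = 1 − e^(−nkτ) = 1 − e^(−5 × 0.01580 × 47.0) = 1 − e^(−3.713) = 1 − 0.02440 ≈ 0.976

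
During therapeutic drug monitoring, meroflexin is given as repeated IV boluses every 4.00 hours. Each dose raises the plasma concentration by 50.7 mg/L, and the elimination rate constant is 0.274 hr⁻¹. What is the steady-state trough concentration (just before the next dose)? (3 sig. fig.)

25.4 mg/L

Fraction remaining after one interval: e^(−kτ) = e^(−0.2740 × 4.00) = 0.3342
R = 1 / (1 − 0.3342) = 1.502
Css,max = 50.7 × 1.502 = 76.15 mg/L
Css,min = Css,max × e^(−kτ) = 76.15 × 0.3342 ≈ 25.4 mg/L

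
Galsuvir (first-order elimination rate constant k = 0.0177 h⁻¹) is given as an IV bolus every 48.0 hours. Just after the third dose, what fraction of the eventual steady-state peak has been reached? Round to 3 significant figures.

f_n = 1 − e^(−nkτ) = 1 − e^(−3 × 0.01770 × 48.0) = 1 − e^(−2.549) = 1 − 0.07818 ≈ 0.922

0.922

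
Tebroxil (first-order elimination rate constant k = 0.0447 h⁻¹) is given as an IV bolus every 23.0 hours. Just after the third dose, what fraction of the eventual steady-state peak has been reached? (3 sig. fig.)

f_n = 1 − e^(−nkτ) = 1 − e^(−3 × 0.04470 × 23.0) = 1 − e^(−3.084) = 1 − 0.04576 ≈ 0.954

0.954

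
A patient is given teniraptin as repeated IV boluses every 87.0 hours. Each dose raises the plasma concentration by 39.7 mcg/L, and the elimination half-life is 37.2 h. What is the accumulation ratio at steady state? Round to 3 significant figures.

1.25

k = ln 2 / 37.2 = 0.01863 h⁻¹
Fraction remaining after one interval: e^(−kτ) = e^(−0.01863 × 87.0) = 0.1977
R = 1 / (1 − 0.1977) = 1 / 0.8023 ≈ 1.25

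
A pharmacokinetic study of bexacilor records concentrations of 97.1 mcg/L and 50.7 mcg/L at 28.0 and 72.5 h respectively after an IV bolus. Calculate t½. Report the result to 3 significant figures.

k = ln(C₁/C₂) / (t₂ − t₁) = ln(97.1/50.7) / (72.5 − 28.0)
  = 0.6498 / 44.50 = 0.01460 h⁻¹
t½ = ln 2 / k = ln 2 / 0.01460 ≈ 47.5 hours

47.5 hours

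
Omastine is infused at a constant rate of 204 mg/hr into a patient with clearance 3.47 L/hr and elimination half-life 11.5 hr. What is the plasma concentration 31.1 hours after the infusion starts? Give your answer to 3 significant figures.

Css = rate / CL = 204 / 3.47 = 58.79 µg/mL
k = ln 2 / 11.5 = 0.06027 hr⁻¹
C(t) = Css (1 − e^(−kt)) = 58.79 × (1 − e^(−1.875)) = 58.79 × 0.8466 ≈ 49.8 µg/mL

49.8 µg/mL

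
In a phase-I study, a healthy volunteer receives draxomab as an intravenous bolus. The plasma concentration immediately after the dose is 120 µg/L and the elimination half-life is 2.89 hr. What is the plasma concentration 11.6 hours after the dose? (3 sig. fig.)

k = ln 2 / 2.89 = 0.2398 hr⁻¹
C(t) = C₀ e^(−kt) = 120 × e^(−0.2398 × 11.6) = 120 × e^(−2.782) = 120 × 0.06190 ≈ 7.43 µg/L

7.43 µg/L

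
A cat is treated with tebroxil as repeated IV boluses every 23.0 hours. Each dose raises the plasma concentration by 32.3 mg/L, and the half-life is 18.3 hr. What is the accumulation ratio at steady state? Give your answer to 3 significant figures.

1.72

k = ln 2 / 18.3 = 0.03788 hr⁻¹
Fraction remaining after one interval: e^(−kτ) = e^(−0.03788 × 23.0) = 0.4185
R = 1 / (1 − 0.4185) = 1 / 0.5815 ≈ 1.72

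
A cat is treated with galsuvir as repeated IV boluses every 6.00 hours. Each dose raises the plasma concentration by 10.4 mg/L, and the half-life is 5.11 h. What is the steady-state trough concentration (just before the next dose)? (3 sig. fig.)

8.28 mg/L

k = ln 2 / 5.11 = 0.1356 h⁻¹
Fraction remaining after one interval: e^(−kτ) = e^(−0.1356 × 6.00) = 0.4431
R = 1 / (1 − 0.4431) = 1.796
Css,max = 10.4 × 1.796 = 18.68 mg/L
Css,min = Css,max × e^(−kτ) = 18.68 × 0.4431 ≈ 8.28 mg/L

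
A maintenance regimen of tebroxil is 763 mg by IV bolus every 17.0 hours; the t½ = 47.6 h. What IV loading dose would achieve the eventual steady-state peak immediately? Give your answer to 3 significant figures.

k = ln 2 / 47.6 = 0.01456 h⁻¹
Accumulation ratio R = 1 / (1 − e^(−kτ)) = 1 / (1 − e^(−0.01456×17.0)) = 1 / (1 − 0.7807) = 4.560
Loading dose = maintenance dose × R = 763 × 4.560 ≈ 3480 mg

3480 mg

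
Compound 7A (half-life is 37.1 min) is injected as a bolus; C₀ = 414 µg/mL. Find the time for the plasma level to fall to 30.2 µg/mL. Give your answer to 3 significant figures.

140 minutes

k = ln 2 / 37.1 = 0.01868 min⁻¹
C(t) = C₀ e^(−kt)  ⇒  t = ln(C₀/C) / k
t = ln(414/30.2) / 0.01868 = 2.618 / 0.01868 ≈ 140 minutes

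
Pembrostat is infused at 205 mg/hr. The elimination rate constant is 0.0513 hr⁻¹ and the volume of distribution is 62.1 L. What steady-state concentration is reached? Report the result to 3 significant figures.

CL = k · V = 0.0513 × 62.1 = 3.186 L/hr
Css = rate / CL = 205 / 3.186 ≈ 64.3 mg/L

64.3 mg/L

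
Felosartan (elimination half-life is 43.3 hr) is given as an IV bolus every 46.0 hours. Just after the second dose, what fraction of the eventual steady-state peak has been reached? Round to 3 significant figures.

k = ln 2 / 43.3 = 0.01601 hr⁻¹
f_n = 1 − e^(−nkτ) = 1 − e^(−2 × 0.01601 × 46.0) = 1 − e^(−1.473) = 1 − 0.2293 ≈ 0.771

0.771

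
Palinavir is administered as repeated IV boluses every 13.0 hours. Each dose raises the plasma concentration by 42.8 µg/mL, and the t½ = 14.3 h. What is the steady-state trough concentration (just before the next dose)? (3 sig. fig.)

k = ln 2 / 14.3 = 0.04847 h⁻¹
Fraction remaining after one interval: e^(−kτ) = e^(−0.04847 × 13.0) = 0.5325
R = 1 / (1 − 0.5325) = 2.139
Css,max = 42.8 × 2.139 = 91.55 µg/mL
Css,min = Css,max × e^(−kτ) = 91.55 × 0.5325 ≈ 48.8 µg/mL

48.8 µg/mL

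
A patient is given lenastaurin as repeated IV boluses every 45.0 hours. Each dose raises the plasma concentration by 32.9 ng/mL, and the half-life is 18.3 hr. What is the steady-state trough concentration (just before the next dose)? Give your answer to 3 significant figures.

k = ln 2 / 18.3 = 0.03788 hr⁻¹
Fraction remaining after one interval: e^(−kτ) = e^(−0.03788 × 45.0) = 0.1819
R = 1 / (1 − 0.1819) = 1.222
Css,max = 32.9 × 1.222 = 40.21 ng/mL
Css,min = Css,max × e^(−kτ) = 40.21 × 0.1819 ≈ 7.31 ng/mL

7.31 ng/mL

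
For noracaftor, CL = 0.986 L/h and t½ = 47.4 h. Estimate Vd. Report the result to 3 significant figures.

67.4 L

k = ln 2 / t½ = ln 2 / 47.4 = 0.01462 h⁻¹
V = CL / k = 0.986 / 0.01462 ≈ 67.4 L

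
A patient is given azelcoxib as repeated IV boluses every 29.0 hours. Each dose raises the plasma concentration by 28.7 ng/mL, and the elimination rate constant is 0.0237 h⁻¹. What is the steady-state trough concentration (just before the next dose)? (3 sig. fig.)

29.0 ng/mL

Fraction remaining after one interval: e^(−kτ) = e^(−0.02370 × 29.0) = 0.5029
R = 1 / (1 − 0.5029) = 2.012
Css,max = 28.7 × 2.012 = 57.74 ng/mL
Css,min = Css,max × e^(−kτ) = 57.74 × 0.5029 ≈ 29.0 ng/mL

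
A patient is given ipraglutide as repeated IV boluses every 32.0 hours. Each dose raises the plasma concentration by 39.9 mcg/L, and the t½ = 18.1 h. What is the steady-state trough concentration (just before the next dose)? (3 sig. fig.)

k = ln 2 / 18.1 = 0.03830 h⁻¹
Fraction remaining after one interval: e^(−kτ) = e^(−0.03830 × 32.0) = 0.2936
R = 1 / (1 − 0.2936) = 1.416
Css,max = 39.9 × 1.416 = 56.49 mcg/L
Css,min = Css,max × e^(−kτ) = 56.49 × 0.2936 ≈ 16.6 mcg/L

16.6 mcg/L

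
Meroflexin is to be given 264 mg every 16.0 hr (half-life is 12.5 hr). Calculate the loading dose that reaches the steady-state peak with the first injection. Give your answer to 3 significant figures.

449 mg

k = ln 2 / 12.5 = 0.05545 hr⁻¹
Accumulation ratio R = 1 / (1 − e^(−kτ)) = 1 / (1 − e^(−0.05545×16.0)) = 1 / (1 − 0.4118) = 1.700
Loading dose = maintenance dose × R = 264 × 1.700 ≈ 449 mg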